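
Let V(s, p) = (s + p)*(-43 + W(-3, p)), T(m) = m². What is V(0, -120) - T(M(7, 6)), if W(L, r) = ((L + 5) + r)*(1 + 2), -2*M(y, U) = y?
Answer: 190511/4 ≈ 47628.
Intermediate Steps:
M(y, U) = -y/2
W(L, r) = 15 + 3*L + 3*r (W(L, r) = ((5 + L) + r)*3 = (5 + L + r)*3 = 15 + 3*L + 3*r)
V(s, p) = (-37 + 3*p)*(p + s) (V(s, p) = (s + p)*(-43 + (15 + 3*(-3) + 3*p)) = (p + s)*(-43 + (15 - 9 + 3*p)) = (p + s)*(-43 + (6 + 3*p)) = (p + s)*(-37 + 3*p) = (-37 + 3*p)*(p + s))
V(0, -120) - T(M(7, 6)) = (-37*(-120) - 37*0 + 3*(-120)² + 3*(-120)*0) - (-½*7)² = (4440 + 0 + 3*14400 + 0) - (-7/2)² = (4440 + 0 + 43200 + 0) - 1*49/4 = 47640 - 49/4 = 190511/4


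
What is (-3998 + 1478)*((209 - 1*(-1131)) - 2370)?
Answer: 2595600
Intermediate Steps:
(-3998 + 1478)*((209 - 1*(-1131)) - 2370) = -2520*((209 + 1131) - 2370) = -2520*(1340 - 2370) = -2520*(-1030) = 2595600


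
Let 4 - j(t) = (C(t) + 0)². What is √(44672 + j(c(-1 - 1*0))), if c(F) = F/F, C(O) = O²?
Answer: 5*√1787 ≈ 211.36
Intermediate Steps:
c(F) = 1
j(t) = 4 - t⁴ (j(t) = 4 - (t² + 0)² = 4 - (t²)² = 4 - t⁴)
√(44672 + j(c(-1 - 1*0))) = √(44672 + (4 - 1*1⁴)) = √(44672 + (4 - 1*1)) = √(44672 + (4 - 1)) = √(44672 + 3) = √44675 = 5*√1787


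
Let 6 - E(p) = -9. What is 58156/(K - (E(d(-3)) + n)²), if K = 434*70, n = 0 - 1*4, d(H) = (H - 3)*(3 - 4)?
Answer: 58156/30259 ≈ 1.9219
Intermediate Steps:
d(H) = 3 - H (d(H) = (-3 + H)*(-1) = 3 - H)
E(p) = 15 (E(p) = 6 - 1*(-9) = 6 + 9 = 15)
n = -4 (n = 0 - 4 = -4)
K = 30380
58156/(K - (E(d(-3)) + n)²) = 58156/(30380 - (15 - 4)²) = 58156/(30380 - 1*11²) = 58156/(30380 - 1*121) = 58156/(30380 - 121) = 58156/30259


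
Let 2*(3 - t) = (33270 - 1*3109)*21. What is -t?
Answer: 633375/2 ≈ 3.1669e+5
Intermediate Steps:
t = -633375/2 (t = 3 - (33270 - 1*3109)*21/2 = 3 - (33270 - 3109)*21/2 = 3 - 30161*21/2 = 3 - 1/2*633381 = 3 - 633381/2 = -633375/2 ≈ -3.1669e+5)
-t = -1*(-633375/2) = 633375/2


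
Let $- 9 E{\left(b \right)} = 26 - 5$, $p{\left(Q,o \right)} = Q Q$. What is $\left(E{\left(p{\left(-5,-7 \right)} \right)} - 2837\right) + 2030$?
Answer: $- \frac{2428}{3} \approx -809.33$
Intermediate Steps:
$p{\left(Q,o \right)} = Q^{2}$
$E{\left(b \right)} = - \frac{7}{3}$ ($E{\left(b \right)} = - \frac{26 - 5}{9} = \left(- \frac{1}{9}\right) 21 = - \frac{7}{3}$)
$\left(E{\left(p{\left(-5,-7 \right)} \right)} - 2837\right) + 2030 = \left(- \frac{7}{3} - 2837\right) + 2030 = - \frac{8518}{3} + 2030 = - \frac{2428}{3}$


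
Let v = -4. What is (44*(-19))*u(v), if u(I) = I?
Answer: 3344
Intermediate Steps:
(44*(-19))*u(v) = (44*(-19))*(-4) = -836*(-4) = 3344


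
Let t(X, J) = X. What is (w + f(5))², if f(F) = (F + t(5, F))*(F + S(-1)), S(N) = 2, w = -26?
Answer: 1936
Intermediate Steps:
f(F) = (2 + F)*(5 + F) (f(F) = (F + 5)*(F + 2) = (5 + F)*(2 + F) = (2 + F)*(5 + F))
(w + f(5))² = (-26 + (10 + 5² + 7*5))² = (-26 + (10 + 25 + 35))² = (-26 + 70)² = 44² = 1936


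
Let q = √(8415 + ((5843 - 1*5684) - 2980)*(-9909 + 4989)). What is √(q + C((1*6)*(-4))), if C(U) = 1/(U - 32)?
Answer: √(-14 + 784*√13887735)/28 ≈ 61.046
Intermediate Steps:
q = √13887735 (q = √(8415 + ((5843 - 5684) - 2980)*(-4920)) = √(8415 + (159 - 2980)*(-4920)) = √(8415 - 2821*(-4920)) = √(8415 + 13879320) = √13887735 ≈ 3726.6)
C(U) = 1/(-32 + U)
√(q + C((1*6)*(-4))) = √(√13887735 + 1/(-32 + (1*6)*(-4))) = √(√13887735 + 1/(-32 + 6*(-4))) = √(√13887735 + 1/(-32 - 24)) = √(√13887735 + 1/(-56)) = √(√13887735 - 1/56) = √(-1/56 + √13887735)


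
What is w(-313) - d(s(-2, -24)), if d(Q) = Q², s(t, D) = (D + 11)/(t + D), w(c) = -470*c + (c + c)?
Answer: 585935/4 ≈ 1.4648e+5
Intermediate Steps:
w(c) = -468*c (w(c) = -470*c + 2*c = -468*c)
s(t, D) = (11 + D)/(D + t)
w(-313) - d(s(-2, -24)) = -468*(-313) - ((11 - 24)/(-24 - 2))² = 146484 - (-13/(-26))² = 146484 - (-1/26*(-13))² = 146484 - (½)² = 146484 - 1*¼ = 146484 - ¼ = 585935/4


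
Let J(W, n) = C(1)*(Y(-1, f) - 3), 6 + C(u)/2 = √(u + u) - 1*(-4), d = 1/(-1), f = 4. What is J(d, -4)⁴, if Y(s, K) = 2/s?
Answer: 680000 - 480000*√2 ≈ 1177.5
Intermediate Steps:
d = -1
C(u) = -4 + 2*√2*√u (C(u) = -12 + 2*(√(u + u) - 1*(-4)) = -12 + 2*(√(2*u) + 4) = -12 + 2*(√2*√u + 4) = -12 + 2*(4 + √2*√u) = -12 + (8 + 2*√2*√u) = -4 + 2*√2*√u)
J(W, n) = 20 - 10*√2 (J(W, n) = (-4 + 2*√2*√1)*(2/(-1) - 3) = (-4 + 2*√2*1)*(2*(-1) - 3) = (-4 + 2*√2)*(-2 - 3) = (-4 + 2*√2)*(-5) = 20 - 10*√2)
J(d, -4)⁴ = (20 - 10*√2)⁴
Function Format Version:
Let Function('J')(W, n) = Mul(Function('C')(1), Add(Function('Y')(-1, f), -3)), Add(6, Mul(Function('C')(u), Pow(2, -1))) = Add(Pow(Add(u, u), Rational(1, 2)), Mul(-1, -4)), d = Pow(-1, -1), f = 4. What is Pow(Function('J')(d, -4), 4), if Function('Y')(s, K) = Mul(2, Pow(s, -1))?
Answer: Add(680000, Mul(-480000, Pow(2, Rational(1, 2)))) ≈ 1177.5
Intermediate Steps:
d = -1
Function('C')(u) = Add(-4, Mul(2, Pow(2, Rational(1, 2)), Pow(u, Rational(1, 2)))) (Function('C')(u) = Add(-12, Mul(2, Add(Pow(Add(u, u), Rational(1, 2)), Mul(-1, -4)))) = Add(-12, Mul(2, Add(Pow(Mul(2, u), Rational(1, 2)), 4))) = Add(-12, Mul(2, Add(Mul(Pow(2, Rational(1, 2)), Pow(u, Rational(1, 2))), 4))) = Add(-12, Mul(2, Add(4, Mul(Pow(2, Rational(1, 2)), Pow(u, Rational(1, 2)))))) = Add(-12, Add(8, Mul(2, Pow(2, Rational(1, 2)), Pow(u, Rational(1, 2))))) = Add(-4, Mul(2, Pow(2, Rational(1, 2)), Pow(u, Rational(1, 2)))))
Function('J')(W, n) = Add(20, Mul(-10, Pow(2, Rational(1, 2)))) (Function('J')(W, n) = Mul(Add(-4, Mul(2, Pow(2, Rational(1, 2)), Pow(1, Rational(1, 2)))), Add(Mul(2, Pow(-1, -1)), -3)) = Mul(Add(-4, Mul(2, Pow(2, Rational(1, 2)), 1)), Add(Mul(2, -1), -3)) = Mul(Add(-4, Mul(2, Pow(2, Rational(1, 2)))), Add(-2, -3)) = Mul(Add(-4, Mul(2, Pow(2, Rational(1, 2)))), -5) = Add(20, Mul(-10, Pow(2, Rational(1, 2)))))
Pow(Function('J')(d, -4), 4) = Pow(Add(20, Mul(-10, Pow(2, Rational(1, 2)))), 4)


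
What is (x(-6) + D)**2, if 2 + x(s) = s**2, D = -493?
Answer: 210681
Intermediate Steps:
x(s) = -2 + s**2
(x(-6) + D)**2 = ((-2 + (-6)**2) - 493)**2 = ((-2 + 36) - 493)**2 = (34 - 493)**2 = (-459)**2 = 210681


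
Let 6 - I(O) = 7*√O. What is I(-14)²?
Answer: (6 - 7*I*√14)² ≈ -650.0 - 314.3*I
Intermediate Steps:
I(O) = 6 - 7*√O
I(-14)² = (6 - 7*I*√14)²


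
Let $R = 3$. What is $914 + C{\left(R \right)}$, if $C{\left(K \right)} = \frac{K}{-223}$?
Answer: $\frac{203819}{223} \approx 913.99$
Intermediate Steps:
$C{\left(K \right)} = - \frac{K}{223}$ ($C{\left(K \right)} = K \left(- \frac{1}{223}\right) = - \frac{K}{223}$)
$914 + C{\left(R \right)} = 914 - \frac{3}{223} = \frac{203819}{223}$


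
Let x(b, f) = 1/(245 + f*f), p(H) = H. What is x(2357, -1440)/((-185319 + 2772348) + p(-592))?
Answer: 1/5363869440265 ≈ 1.8643e-13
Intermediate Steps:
x(b, f) = 1/(245 + f²)
x(2357, -1440)/((-185319 + 2772348) + p(-592)) = 1/((245 + (-1440)²)*((-185319 + 2772348) - 592)) = 1/((245 + 2073600)*(2587029 - 592)) = 1/(2073845*2586437) = (1/2073845)*(1/2586437) = 1/5363869440265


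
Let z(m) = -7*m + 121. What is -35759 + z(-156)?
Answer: -34546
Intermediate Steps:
z(m) = 121 - 7*m
-35759 + z(-156) = -35759 + (121 - 7*(-156)) = -35759 + (121 + 1092) = -35759 + 1213 = -34546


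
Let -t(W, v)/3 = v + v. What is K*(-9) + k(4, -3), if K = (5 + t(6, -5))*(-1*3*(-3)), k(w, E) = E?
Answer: -2838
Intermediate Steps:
t(W, v) = -6*v (t(W, v) = -3*(v + v) = -6*v)
K = 315 (K = (5 - 6*(-5))*(-1*3*(-3)) = (5 + 30)*(-3*(-3)) = 35*9 = 315)
K*(-9) + k(4, -3) = 315*(-9) - 3 = -2835 - 3 = -2838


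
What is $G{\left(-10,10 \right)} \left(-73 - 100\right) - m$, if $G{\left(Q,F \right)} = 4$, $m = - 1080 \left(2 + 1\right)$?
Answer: $2548$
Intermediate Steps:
$m = -3240$ ($m = \left(-1080\right) 3 = -3240$)
$G{\left(-10,10 \right)} \left(-73 - 100\right) - m = 4 \left(-73 - 100\right) - -3240 = 4 \left(-173\right) + 3240 = -692 + 3240 = 2548$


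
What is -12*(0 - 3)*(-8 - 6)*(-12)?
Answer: 6048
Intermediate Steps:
-12*(0 - 3)*(-8 - 6)*(-12) = -(-36)*(-14)*(-12) = -12*42*(-12) = -504*(-12) = 6048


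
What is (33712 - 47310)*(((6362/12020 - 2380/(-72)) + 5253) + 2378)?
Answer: -2818711701806/27045 ≈ -1.0422e+8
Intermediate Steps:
(33712 - 47310)*(((6362/12020 - 2380/(-72)) + 5253) + 2378) = -13598*(((6362*(1/12020) - 2380*(-1/72)) + 5253) + 2378) = -13598*(((3181/6010 + 595/18) + 5253) + 2378) = -13598*((908302/27045 + 5253) + 2378) = -13598*(142975687/27045 + 2378) = -13598*207288697/27045 = -2818711701806/27045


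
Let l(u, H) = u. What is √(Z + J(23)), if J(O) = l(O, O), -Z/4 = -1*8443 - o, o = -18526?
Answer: I*√40309 ≈ 200.77*I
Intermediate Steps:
Z = -40332 (Z = -4*(-1*8443 - 1*(-18526)) = -4*(-8443 + 18526) = -4*10083 = -40332)
J(O) = O
√(Z + J(23)) = √(-40332 + 23) = √(-40309) = I*√40309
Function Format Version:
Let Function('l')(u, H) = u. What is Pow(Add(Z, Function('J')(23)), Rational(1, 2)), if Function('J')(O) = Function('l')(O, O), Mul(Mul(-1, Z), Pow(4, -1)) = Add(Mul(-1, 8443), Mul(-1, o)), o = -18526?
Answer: Mul(I, Pow(40309, Rational(1, 2))) ≈ Mul(200.77, I)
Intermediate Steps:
Z = -40332 (Z = Mul(-4, Add(Mul(-1, 8443), Mul(-1, -18526))) = Mul(-4, Add(-8443, 18526)) = Mul(-4, 10083) = -40332)
Function('J')(O) = O
Pow(Add(Z, Function('J')(23)), Rational(1, 2)) = Pow(Add(-40332, 23), Rational(1, 2)) = Pow(-40309, Rational(1, 2)) = Mul(I, Pow(40309, Rational(1, 2)))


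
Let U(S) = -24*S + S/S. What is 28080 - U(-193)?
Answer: 23447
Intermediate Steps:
U(S) = 1 - 24*S (U(S) = -24*S + 1 = 1 - 24*S)
28080 - U(-193) = 28080 - (1 - 24*(-193)) = 28080 - (1 + 4632) = 28080 - 1*4633 = 28080 - 4633 = 23447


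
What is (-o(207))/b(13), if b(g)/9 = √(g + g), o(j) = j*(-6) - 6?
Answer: 16*√26/3 ≈ 27.195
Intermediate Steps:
o(j) = -6 - 6*j (o(j) = -6*j - 6 = -6 - 6*j)
b(g) = 9*√2*√g (b(g) = 9*√(g + g) = 9*√(2*g) = 9*(√2*√g) = 9*√2*√g)
(-o(207))/b(13) = (-(-6 - 6*207))/((9*√2*√13)) = (-(-6 - 1242))/((9*√26)) = (-1*(-1248))*(√26/234) = 1248*(√26/234) = 16*√26/3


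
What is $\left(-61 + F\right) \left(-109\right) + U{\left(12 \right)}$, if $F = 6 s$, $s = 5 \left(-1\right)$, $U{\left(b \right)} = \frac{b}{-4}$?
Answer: $9916$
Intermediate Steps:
$U{\left(b \right)} = - \frac{b}{4}$ ($U{\left(b \right)} = b \left(- \frac{1}{4}\right) = - \frac{b}{4}$)
$s = -5$
$F = -30$ ($F = 6 \left(-5\right) = -30$)
$\left(-61 + F\right) \left(-109\right) + U{\left(12 \right)} = \left(-61 - 30\right) \left(-109\right) - 3 = \left(-91\right) \left(-109\right) - 3 = 9919 - 3 = 9916$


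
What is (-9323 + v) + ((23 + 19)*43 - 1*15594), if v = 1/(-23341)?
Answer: -539433852/23341 ≈ -23111.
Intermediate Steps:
v = -1/23341 ≈ -4.2843e-5
(-9323 + v) + ((23 + 19)*43 - 1*15594) = (-9323 - 1/23341) + ((23 + 19)*43 - 1*15594) = -217608144/23341 + (42*43 - 15594) = -217608144/23341 + (1806 - 15594) = -217608144/23341 - 13788 = -539433852/23341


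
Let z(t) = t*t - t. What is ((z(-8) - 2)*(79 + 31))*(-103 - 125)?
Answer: -1755600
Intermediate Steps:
z(t) = t² - t
((z(-8) - 2)*(79 + 31))*(-103 - 125) = ((-8*(-1 - 8) - 2)*(79 + 31))*(-103 - 125) = ((-8*(-9) - 2)*110)*(-228) = ((72 - 2)*110)*(-228) = (70*110)*(-228) = 7700*(-228) = -1755600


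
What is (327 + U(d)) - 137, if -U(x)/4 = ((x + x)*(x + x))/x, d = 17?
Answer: -82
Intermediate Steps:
U(x) = -16*x (U(x) = -4*(x + x)*(x + x)/x = -4*(2*x)*(2*x)/x = -4*4*x**2/x = -16*x)
(327 + U(d)) - 137 = (327 - 16*17) - 137 = (327 - 272) - 137 = 55 - 137 = -82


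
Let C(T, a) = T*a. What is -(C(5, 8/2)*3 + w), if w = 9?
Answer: -69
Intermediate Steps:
-(C(5, 8/2)*3 + w) = -((5*(8/2))*3 + 9) = -((5*(8*(1/2)))*3 + 9) = -((5*4)*3 + 9) = -(20*3 + 9) = -(60 + 9) = -1*69 = -69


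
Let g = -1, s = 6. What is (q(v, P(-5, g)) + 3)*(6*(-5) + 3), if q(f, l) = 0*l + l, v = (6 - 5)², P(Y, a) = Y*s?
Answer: 729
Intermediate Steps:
P(Y, a) = 6*Y (P(Y, a) = Y*6 = 6*Y)
v = 1 (v = 1² = 1)
q(f, l) = l (q(f, l) = 0 + l = l)
(q(v, P(-5, g)) + 3)*(6*(-5) + 3) = (6*(-5) + 3)*(6*(-5) + 3) = (-30 + 3)*(-30 + 3) = -27*(-27) = 729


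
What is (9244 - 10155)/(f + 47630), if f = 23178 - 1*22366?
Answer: -911/48442 ≈ -0.018806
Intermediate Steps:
f = 812 (f = 23178 - 22366 = 812)
(9244 - 10155)/(f + 47630) = (9244 - 10155)/(812 + 47630) = -911/48442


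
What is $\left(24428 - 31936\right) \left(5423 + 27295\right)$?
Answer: $-245646744$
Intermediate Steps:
$\left(24428 - 31936\right) \left(5423 + 27295\right) = \left(-7508\right) 32718 = -245646744$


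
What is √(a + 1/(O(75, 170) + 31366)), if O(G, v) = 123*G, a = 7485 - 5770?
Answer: √2825684257506/40591 ≈ 41.413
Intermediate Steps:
a = 1715
√(a + 1/(O(75, 170) + 31366)) = √(1715 + 1/(123*75 + 31366)) = √(1715 + 1/(9225 + 31366)) = √(1715 + 1/40591) = √(69613566/40591) = √2825684257506/40591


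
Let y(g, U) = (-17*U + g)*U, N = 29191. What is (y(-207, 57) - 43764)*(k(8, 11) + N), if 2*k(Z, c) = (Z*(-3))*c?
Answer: -3219620964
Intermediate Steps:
k(Z, c) = -3*Z*c/2 (k(Z, c) = ((Z*(-3))*c)/2 = ((-3*Z)*c)/2 = (-3*Z*c)/2 = -3*Z*c/2)
y(g, U) = U*(g - 17*U) (y(g, U) = (g - 17*U)*U = U*(g - 17*U))
(y(-207, 57) - 43764)*(k(8, 11) + N) = (57*(-207 - 17*57) - 43764)*(-3/2*8*11 + 29191) = (57*(-207 - 969) - 43764)*(-132 + 29191) = (57*(-1176) - 43764)*29059 = (-67032 - 43764)*29059 = -110796*29059 = -3219620964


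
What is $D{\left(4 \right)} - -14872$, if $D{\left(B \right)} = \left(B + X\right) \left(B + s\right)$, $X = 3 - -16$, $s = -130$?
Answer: $11974$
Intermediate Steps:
$X = 19$ ($X = 3 + 16 = 19$)
$D{\left(B \right)} = \left(-130 + B\right) \left(19 + B\right)$ ($D{\left(B \right)} = \left(B + 19\right) \left(B - 130\right) = \left(19 + B\right) \left(-130 + B\right) = \left(-130 + B\right) \left(19 + B\right)$)
$D{\left(4 \right)} - -14872 = \left(-2470 + 4^{2} - 444\right) - -14872 = \left(-2470 + 16 - 444\right) + 14872 = -2898 + 14872 = 11974$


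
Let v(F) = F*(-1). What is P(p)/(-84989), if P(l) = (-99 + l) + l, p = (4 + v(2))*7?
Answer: 71/84989 ≈ 0.00083540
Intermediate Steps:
v(F) = -F
p = 14 (p = (4 - 1*2)*7 = (4 - 2)*7 = 2*7 = 14)
P(l) = -99 + 2*l
P(p)/(-84989) = (-99 + 2*14)/(-84989) = (-99 + 28)*(-1/84989) = -71*(-1/84989) = 71/84989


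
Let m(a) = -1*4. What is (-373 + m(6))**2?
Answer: 142129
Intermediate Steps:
m(a) = -4
(-373 + m(6))**2 = (-373 - 4)**2 = (-377)**2 = 142129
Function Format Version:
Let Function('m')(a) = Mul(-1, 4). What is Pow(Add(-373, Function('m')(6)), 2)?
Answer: 142129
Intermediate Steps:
Function('m')(a) = -4
Pow(Add(-373, Function('m')(6)), 2) = Pow(Add(-373, -4), 2) = Pow(-377, 2) = 142129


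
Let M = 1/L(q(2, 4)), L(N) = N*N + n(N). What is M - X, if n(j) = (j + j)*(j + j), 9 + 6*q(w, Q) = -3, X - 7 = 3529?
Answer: -70719/20 ≈ -3535.9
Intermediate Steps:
X = 3536 (X = 7 + 3529 = 3536)
q(w, Q) = -2 (q(w, Q) = -3/2 + (⅙)*(-3) = -3/2 - ½ = -2)
n(j) = 4*j² (n(j) = (2*j)*(2*j) = 4*j²)
L(N) = 5*N² (L(N) = N*N + 4*N² = N² + 4*N² = 5*N²)
M = 1/20 (M = 1/(5*(-2)²) = 1/(5*4) = 1/20 ≈ 0.050000)
M - X = 1/20 - 1*3536 = 1/20 - 3536 = -70719/20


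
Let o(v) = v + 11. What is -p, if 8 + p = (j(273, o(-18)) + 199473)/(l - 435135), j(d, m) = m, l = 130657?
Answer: 1317645/152239 ≈ 8.6551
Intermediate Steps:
o(v) = 11 + v
p = -1317645/152239 (p = -8 + ((11 - 18) + 199473)/(130657 - 435135) = -8 + (-7 + 199473)/(-304478) = -8 + 199466*(-1/304478) = -8 - 99733/152239 = -1317645/152239 ≈ -8.6551)
-p = -1*(-1317645/152239) = 1317645/152239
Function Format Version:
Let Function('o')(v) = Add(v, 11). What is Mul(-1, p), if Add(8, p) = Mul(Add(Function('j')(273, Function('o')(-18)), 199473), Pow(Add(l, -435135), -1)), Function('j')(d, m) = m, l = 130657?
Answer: Rational(1317645, 152239) ≈ 8.6551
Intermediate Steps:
Function('o')(v) = Add(11, v)
p = Rational(-1317645, 152239) (p = Add(-8, Mul(Add(Add(11, -18), 199473), Pow(Add(130657, -435135), -1))) = Add(-8, Mul(Add(-7, 199473), Pow(-304478, -1))) = Add(-8, Mul(199466, Rational(-1, 304478))) = Add(-8, Rational(-99733, 152239)) = Rational(-1317645, 152239) ≈ -8.6551)
Mul(-1, p) = Mul(-1, Rational(-1317645, 152239)) = Rational(1317645, 152239)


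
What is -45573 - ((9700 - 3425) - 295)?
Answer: -51553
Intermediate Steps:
-45573 - ((9700 - 3425) - 295) = -45573 - (6275 - 295) = -45573 - 1*5980 = -45573 - 5980 = -51553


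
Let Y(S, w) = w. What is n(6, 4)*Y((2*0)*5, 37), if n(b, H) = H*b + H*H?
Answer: 1480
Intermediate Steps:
n(b, H) = H² + H*b (n(b, H) = H*b + H² = H² + H*b)
n(6, 4)*Y((2*0)*5, 37) = (4*(4 + 6))*37 = (4*10)*37 = 40*37 = 1480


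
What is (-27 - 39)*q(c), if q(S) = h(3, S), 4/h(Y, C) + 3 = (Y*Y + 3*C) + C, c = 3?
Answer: -44/3 ≈ -14.667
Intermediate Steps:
h(Y, C) = 4/(-3 + Y² + 4*C) (h(Y, C) = 4/(-3 + ((Y*Y + 3*C) + C)) = 4/(-3 + ((Y² + 3*C) + C)) = 4/(-3 + (Y² + 4*C)) = 4/(-3 + Y² + 4*C))
q(S) = 4/(6 + 4*S) (q(S) = 4/(-3 + 3² + 4*S) = 4/(-3 + 9 + 4*S) = 4/(6 + 4*S))
(-27 - 39)*q(c) = (-27 - 39)*(2/(3 + 2*3)) = -132/(3 + 6) = -132/9 = -66*2/9 = -44/3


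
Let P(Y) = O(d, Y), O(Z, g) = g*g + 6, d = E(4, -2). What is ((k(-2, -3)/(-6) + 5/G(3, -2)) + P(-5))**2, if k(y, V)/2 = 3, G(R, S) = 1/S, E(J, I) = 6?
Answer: 400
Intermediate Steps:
d = 6
k(y, V) = 6 (k(y, V) = 2*3 = 6)
O(Z, g) = 6 + g**2 (O(Z, g) = g**2 + 6 = 6 + g**2)
P(Y) = 6 + Y**2
((k(-2, -3)/(-6) + 5/G(3, -2)) + P(-5))**2 = ((6/(-6) + 5/(1/(-2))) + (6 + (-5)**2))**2 = ((6*(-1/6) + 5/(-1/2)) + (6 + 25))**2 = ((-1 + 5*(-2)) + 31)**2 = ((-1 - 10) + 31)**2 = (-11 + 31)**2 = 20**2 = 400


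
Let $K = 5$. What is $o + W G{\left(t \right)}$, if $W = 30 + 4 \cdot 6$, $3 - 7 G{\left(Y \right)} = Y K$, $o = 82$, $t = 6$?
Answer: $- \frac{884}{7} \approx -126.29$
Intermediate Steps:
$G{\left(Y \right)} = \frac{3}{7} - \frac{5 Y}{7}$ ($G{\left(Y \right)} = \frac{3}{7} - \frac{Y 5}{7} = \frac{3}{7} - \frac{5 Y}{7}$)
$W = 54$ ($W = 30 + 24 = 54$)
$o + W G{\left(t \right)} = 82 + 54 \left(\frac{3}{7} - \frac{30}{7}\right) = 82 + 54 \left(- \frac{27}{7}\right) = 82 - \frac{1458}{7} = - \frac{884}{7}$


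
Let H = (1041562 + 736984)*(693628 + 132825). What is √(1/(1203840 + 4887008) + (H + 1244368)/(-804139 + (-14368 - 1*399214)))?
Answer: I*√461131146550868653337377763594/618079459784 ≈ 1098.7*I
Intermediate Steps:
H = 1469884677338 (H = 1778546*826453 = 1469884677338)
√(1/(1203840 + 4887008) + (H + 1244368)/(-804139 + (-14368 - 1*399214))) = √(1/(1203840 + 4887008) + (1469884677338 + 1244368)/(-804139 + (-14368 - 1*399214))) = √(1/6090848 + 1469885921706/(-804139 + (-14368 - 399214))) = √(1/6090848 + 1469885921706/(-804139 - 413582)) = √(1/6090848 + 1469885921706/(-1217721)) = √(1/6090848 + 1469885921706*(-1/1217721)) = √(1/6090848 - 489961973902/405907) = √(-2984283908816642989/2472317839136) = I*√461131146550868653337377763594/618079459784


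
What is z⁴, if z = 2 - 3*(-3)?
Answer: 14641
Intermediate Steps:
z = 11 (z = 2 + 9 = 11)
z⁴ = 11⁴ = 14641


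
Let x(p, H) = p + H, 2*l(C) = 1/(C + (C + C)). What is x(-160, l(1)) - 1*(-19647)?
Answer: 116923/6 ≈ 19487.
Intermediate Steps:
l(C) = 1/(6*C) (l(C) = 1/(2*(C + (C + C))) = 1/(2*(C + 2*C)) = 1/(2*((3*C))) = (1/(3*C))/2 = 1/(6*C))
x(p, H) = H + p
x(-160, l(1)) - 1*(-19647) = ((⅙)/1 - 160) - 1*(-19647) = ((⅙)*1 - 160) + 19647 = (⅙ - 160) + 19647 = -959/6 + 19647 = 116923/6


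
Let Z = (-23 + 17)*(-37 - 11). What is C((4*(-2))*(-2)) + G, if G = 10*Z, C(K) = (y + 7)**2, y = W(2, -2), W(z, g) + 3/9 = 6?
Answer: 27364/9 ≈ 3040.4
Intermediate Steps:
W(z, g) = 17/3 (W(z, g) = -1/3 + 6 = 17/3)
y = 17/3 ≈ 5.6667
Z = 288 (Z = -6*(-48) = 288)
C(K) = 1444/9 (C(K) = (17/3 + 7)**2 = (38/3)**2 = 1444/9)
G = 2880 (G = 10*288 = 2880)
C((4*(-2))*(-2)) + G = 1444/9 + 2880 = 27364/9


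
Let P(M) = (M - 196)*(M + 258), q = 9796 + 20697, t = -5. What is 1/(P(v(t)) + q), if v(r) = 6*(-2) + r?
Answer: -1/20840 ≈ -4.7985e-5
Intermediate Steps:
v(r) = -12 + r
q = 30493
P(M) = (-196 + M)*(258 + M)
1/(P(v(t)) + q) = 1/((-50568 + (-12 - 5)² + 62*(-12 - 5)) + 30493) = 1/((-50568 + (-17)² + 62*(-17)) + 30493) = 1/((-50568 + 289 - 1054) + 30493) = 1/(-51333 + 30493) = 1/(-20840) = -1/20840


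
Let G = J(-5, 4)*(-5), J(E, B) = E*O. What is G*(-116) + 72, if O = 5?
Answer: -14428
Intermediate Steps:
J(E, B) = 5*E (J(E, B) = E*5 = 5*E)
G = 125 (G = (5*(-5))*(-5) = -25*(-5) = 125)
G*(-116) + 72 = 125*(-116) + 72 = -14500 + 72 = -14428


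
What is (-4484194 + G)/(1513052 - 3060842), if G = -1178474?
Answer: 943778/257965 ≈ 3.6586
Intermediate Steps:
(-4484194 + G)/(1513052 - 3060842) = (-4484194 - 1178474)/(1513052 - 3060842) = -5662668/(-1547790) = -5662668*(-1/1547790) = 943778/257965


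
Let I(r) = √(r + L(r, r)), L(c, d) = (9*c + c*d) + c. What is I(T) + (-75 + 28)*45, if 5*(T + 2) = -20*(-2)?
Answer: -2115 + √102 ≈ -2104.9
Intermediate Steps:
L(c, d) = 10*c + c*d
T = 6 (T = -2 + (-20*(-2))/5 = -2 + (⅕)*40 = -2 + 8 = 6)
I(r) = √(r + r*(10 + r))
I(T) + (-75 + 28)*45 = √(6*(11 + 6)) + (-75 + 28)*45 = √(6*17) - 47*45 = √102 - 2115 = -2115 + √102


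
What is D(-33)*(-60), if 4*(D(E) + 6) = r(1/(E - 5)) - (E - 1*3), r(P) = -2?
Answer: -150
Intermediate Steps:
D(E) = -23/4 - E/4 (D(E) = -6 + (-2 - (E - 1*3))/4 = -6 + (-2 - (E - 3))/4 = -6 + (-2 - (-3 + E))/4 = -6 + (-2 + (3 - E))/4 = -6 + (1 - E)/4 = -6 + (¼ - E/4) = -23/4 - E/4)
D(-33)*(-60) = (-23/4 - ¼*(-33))*(-60) = (-23/4 + 33/4)*(-60) = (5/2)*(-60) = -150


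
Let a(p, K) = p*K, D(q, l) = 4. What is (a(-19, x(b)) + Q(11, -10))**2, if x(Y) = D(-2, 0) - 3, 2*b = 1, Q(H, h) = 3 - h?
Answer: 36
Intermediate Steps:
b = 1/2 (b = (1/2)*1 = 1/2 ≈ 0.50000)
x(Y) = 1 (x(Y) = 4 - 3 = 1)
a(p, K) = K*p
(a(-19, x(b)) + Q(11, -10))**2 = (1*(-19) + (3 - 1*(-10)))**2 = (-19 + (3 + 10))**2 = (-19 + 13)**2 = (-6)**2 = 36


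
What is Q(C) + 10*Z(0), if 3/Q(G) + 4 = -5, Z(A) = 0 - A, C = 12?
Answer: -⅓ ≈ -0.33333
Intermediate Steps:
Z(A) = -A
Q(G) = -⅓ (Q(G) = 3/(-4 - 5) = 3/(-9) = 3*(-⅑) = -⅓)
Q(C) + 10*Z(0) = -⅓ + 10*(-1*0) = -⅓ + 10*0 = -⅓ + 0 = -⅓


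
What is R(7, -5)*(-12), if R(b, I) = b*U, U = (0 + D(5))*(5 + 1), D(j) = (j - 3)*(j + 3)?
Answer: -8064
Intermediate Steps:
D(j) = (-3 + j)*(3 + j)
U = 96 (U = (0 + (-9 + 5²))*(5 + 1) = (0 + (-9 + 25))*6 = (0 + 16)*6 = 16*6 = 96)
R(b, I) = 96*b (R(b, I) = b*96 = 96*b)
R(7, -5)*(-12) = (96*7)*(-12) = 672*(-12) = -8064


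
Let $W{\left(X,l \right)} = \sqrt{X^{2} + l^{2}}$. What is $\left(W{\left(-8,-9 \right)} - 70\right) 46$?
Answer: $-3220 + 46 \sqrt{145} \approx -2666.1$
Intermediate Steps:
$\left(W{\left(-8,-9 \right)} - 70\right) 46 = \left(\sqrt{\left(-8\right)^{2} + \left(-9\right)^{2}} - 70\right) 46 = \left(\sqrt{64 + 81} - 70\right) 46 = \left(\sqrt{145} - 70\right) 46 = \left(-70 + \sqrt{145}\right) 46 = -3220 + 46 \sqrt{145}$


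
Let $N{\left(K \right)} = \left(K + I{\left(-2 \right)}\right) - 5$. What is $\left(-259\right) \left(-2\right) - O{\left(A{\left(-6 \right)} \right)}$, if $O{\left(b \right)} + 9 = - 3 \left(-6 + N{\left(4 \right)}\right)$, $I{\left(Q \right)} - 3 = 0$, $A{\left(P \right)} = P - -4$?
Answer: $515$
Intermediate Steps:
$A{\left(P \right)} = 4 + P$ ($A{\left(P \right)} = P + 4 = 4 + P$)
$I{\left(Q \right)} = 3$ ($I{\left(Q \right)} = 3 + 0 = 3$)
$N{\left(K \right)} = -2 + K$ ($N{\left(K \right)} = \left(K + 3\right) - 5 = \left(3 + K\right) - 5 = -2 + K$)
$O{\left(b \right)} = 3$ ($O{\left(b \right)} = -9 - 3 \left(-6 + \left(-2 + 4\right)\right) = -9 - 3 \left(-6 + 2\right) = -9 - -12 = -9 + 12 = 3$)
$\left(-259\right) \left(-2\right) - O{\left(A{\left(-6 \right)} \right)} = \left(-259\right) \left(-2\right) - 3 = 518 - 3 = 515$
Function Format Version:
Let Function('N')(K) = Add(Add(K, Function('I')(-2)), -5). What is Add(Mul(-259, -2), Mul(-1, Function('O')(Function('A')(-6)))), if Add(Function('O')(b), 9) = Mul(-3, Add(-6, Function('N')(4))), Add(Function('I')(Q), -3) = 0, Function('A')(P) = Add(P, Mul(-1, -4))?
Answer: 515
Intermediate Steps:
Function('A')(P) = Add(4, P) (Function('A')(P) = Add(P, 4) = Add(4, P))
Function('I')(Q) = 3 (Function('I')(Q) = Add(3, 0) = 3)
Function('N')(K) = Add(-2, K) (Function('N')(K) = Add(Add(K, 3), -5) = Add(Add(3, K), -5) = Add(-2, K))
Function('O')(b) = 3 (Function('O')(b) = Add(-9, Mul(-3, Add(-6, Add(-2, 4)))) = Add(-9, Mul(-3, Add(-6, 2))) = Add(-9, Mul(-3, -4)) = Add(-9, 12) = 3)
Add(Mul(-259, -2), Mul(-1, Function('O')(Function('A')(-6)))) = Add(Mul(-259, -2), Mul(-1, 3)) = Add(518, -3) = 515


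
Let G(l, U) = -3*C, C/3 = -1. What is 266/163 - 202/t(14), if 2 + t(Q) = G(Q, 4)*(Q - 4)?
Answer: -4759/7172 ≈ -0.66355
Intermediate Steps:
C = -3 (C = 3*(-1) = -3)
G(l, U) = 9 (G(l, U) = -3*(-3) = 9)
t(Q) = -38 + 9*Q (t(Q) = -2 + 9*(Q - 4) = -2 + 9*(-4 + Q) = -2 + (-36 + 9*Q) = -38 + 9*Q)
266/163 - 202/t(14) = 266/163 - 202/(-38 + 9*14) = 266*(1/163) - 202/(-38 + 126) = 266/163 - 202/88 = 266/163 - 202*1/88 = 266/163 - 101/44 = -4759/7172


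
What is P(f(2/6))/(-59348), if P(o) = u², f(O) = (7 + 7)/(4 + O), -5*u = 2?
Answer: -1/370925 ≈ -2.6960e-6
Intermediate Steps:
u = -⅖ (u = -⅕*2 = -⅖ ≈ -0.40000)
f(O) = 14/(4 + O)
P(o) = 4/25 (P(o) = (-⅖)² = 4/25)
P(f(2/6))/(-59348) = (4/25)/(-59348) = (4/25)*(-1/59348) = -1/370925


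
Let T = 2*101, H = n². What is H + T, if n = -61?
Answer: 3923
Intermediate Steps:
H = 3721 (H = (-61)² = 3721)
T = 202
H + T = 3721 + 202 = 3923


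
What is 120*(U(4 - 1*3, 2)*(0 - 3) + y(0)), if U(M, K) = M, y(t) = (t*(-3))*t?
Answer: -360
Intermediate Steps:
y(t) = -3*t**2 (y(t) = (-3*t)*t = -3*t**2)
120*(U(4 - 1*3, 2)*(0 - 3) + y(0)) = 120*((4 - 1*3)*(0 - 3) - 3*0**2) = 120*((4 - 3)*(-3) - 3*0) = 120*(1*(-3) + 0) = 120*(-3 + 0) = 120*(-3) = -360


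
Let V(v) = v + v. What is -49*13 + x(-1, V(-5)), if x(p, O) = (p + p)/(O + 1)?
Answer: -5731/9 ≈ -636.78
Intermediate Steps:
V(v) = 2*v
x(p, O) = 2*p/(1 + O) (x(p, O) = (2*p)/(1 + O) = 2*p/(1 + O))
-49*13 + x(-1, V(-5)) = -49*13 + 2*(-1)/(1 + 2*(-5)) = -637 + 2*(-1)/(1 - 10) = -637 + 2*(-1)/(-9) = -637 + 2*(-1)*(-⅑) = -637 + 2/9 = -5731/9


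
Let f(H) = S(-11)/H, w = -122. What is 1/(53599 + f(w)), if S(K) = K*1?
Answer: 122/6539089 ≈ 1.8657e-5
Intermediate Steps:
S(K) = K
f(H) = -11/H
1/(53599 + f(w)) = 1/(53599 - 11/(-122)) = 1/(53599 - 11*(-1/122)) = 1/(53599 + 11/122) = 1/(6539089/122) = 122/6539089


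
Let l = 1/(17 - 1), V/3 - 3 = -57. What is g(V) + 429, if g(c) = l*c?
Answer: 3351/8 ≈ 418.88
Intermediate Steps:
V = -162 (V = 9 + 3*(-57) = 9 - 171 = -162)
l = 1/16 ≈ 0.062500
g(c) = c/16
g(V) + 429 = (1/16)*(-162) + 429 = -81/8 + 429 = 3351/8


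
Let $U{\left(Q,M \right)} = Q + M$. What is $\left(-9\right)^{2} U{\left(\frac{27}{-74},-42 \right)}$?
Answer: $- \frac{253935}{74} \approx -3431.6$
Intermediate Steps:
$U{\left(Q,M \right)} = M + Q$
$\left(-9\right)^{2} U{\left(\frac{27}{-74},-42 \right)} = \left(-9\right)^{2} \left(-42 + \frac{27}{-74}\right) = 81 \left(-42 + 27 \left(- \frac{1}{74}\right)\right) = 81 \left(-42 - \frac{27}{74}\right) = 81 \left(- \frac{3135}{74}\right) = - \frac{253935}{74}$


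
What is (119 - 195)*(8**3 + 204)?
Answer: -54416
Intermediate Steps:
(119 - 195)*(8**3 + 204) = -76*(512 + 204) = -76*716 = -54416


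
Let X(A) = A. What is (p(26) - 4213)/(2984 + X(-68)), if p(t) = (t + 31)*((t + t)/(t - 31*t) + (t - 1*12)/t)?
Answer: -30233/21060 ≈ -1.4356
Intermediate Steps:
p(t) = (31 + t)*(-1/15 + (-12 + t)/t) (p(t) = (31 + t)*((2*t)/((-30*t)) + (t - 12)/t) = (31 + t)*((2*t)*(-1/(30*t)) + (-12 + t)/t) = (31 + t)*(-1/15 + (-12 + t)/t))
(p(26) - 4213)/(2984 + X(-68)) = ((254/15 - 372/26 + (14/15)*26) - 4213)/(2984 - 68) = ((254/15 - 372*1/26 + 364/15) - 4213)/2916 = ((254/15 - 186/13 + 364/15) - 4213)*(1/2916) = (1748/65 - 4213)*(1/2916) = -272097/65*1/2916 = -30233/21060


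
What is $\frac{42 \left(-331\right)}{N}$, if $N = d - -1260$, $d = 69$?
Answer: $- \frac{4634}{443} \approx -10.46$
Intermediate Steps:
$N = 1329$ ($N = 69 - -1260 = 69 + 1260 = 1329$)
$\frac{42 \left(-331\right)}{N} = \frac{42 \left(-331\right)}{1329} = \left(-13902\right) \frac{1}{1329} = - \frac{4634}{443}$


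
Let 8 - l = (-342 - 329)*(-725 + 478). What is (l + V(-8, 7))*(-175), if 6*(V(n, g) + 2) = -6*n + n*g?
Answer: 87009475/3 ≈ 2.9003e+7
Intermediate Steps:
V(n, g) = -2 - n + g*n/6 (V(n, g) = -2 + (-6*n + n*g)/6 = -2 + (-6*n + g*n)/6 = -2 + (-n + g*n/6) = -2 - n + g*n/6)
l = -165729 (l = 8 - (-342 - 329)*(-725 + 478) = 8 - (-671)*(-247) = 8 - 1*165737 = 8 - 165737 = -165729)
(l + V(-8, 7))*(-175) = (-165729 + (-2 - 1*(-8) + (1/6)*7*(-8)))*(-175) = (-165729 + (-2 + 8 - 28/3))*(-175) = (-165729 - 10/3)*(-175) = -497197/3*(-175) = 87009475/3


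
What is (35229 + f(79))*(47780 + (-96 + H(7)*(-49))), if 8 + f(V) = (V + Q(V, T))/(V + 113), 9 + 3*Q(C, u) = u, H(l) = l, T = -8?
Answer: 240107823739/144 ≈ 1.6674e+9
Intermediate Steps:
Q(C, u) = -3 + u/3
f(V) = -8 + (-17/3 + V)/(113 + V) (f(V) = -8 + (V + (-3 + (⅓)*(-8)))/(V + 113) = -8 + (V + (-3 - 8/3))/(113 + V) = -8 + (V - 17/3)/(113 + V) = -8 + (-17/3 + V)/(113 + V))
(35229 + f(79))*(47780 + (-96 + H(7)*(-49))) = (35229 + (-2729 - 21*79)/(3*(113 + 79)))*(47780 + (-96 + 7*(-49))) = (35229 + (⅓)*(-2729 - 1659)/192)*(47780 + (-96 - 343)) = (35229 + (⅓)*(1/192)*(-4388))*(47780 - 439) = (35229 - 1097/144)*47341 = (5071879/144)*47341 = 240107823739/144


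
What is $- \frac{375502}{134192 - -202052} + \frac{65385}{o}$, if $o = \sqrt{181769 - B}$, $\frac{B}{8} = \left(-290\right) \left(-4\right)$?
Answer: $- \frac{187751}{168122} + \frac{65385 \sqrt{172489}}{172489} \approx 156.32$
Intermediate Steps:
$B = 9280$ ($B = 8 \left(\left(-290\right) \left(-4\right)\right) = 8 \cdot 1160 = 9280$)
$o = \sqrt{172489}$ ($o = \sqrt{181769 - 9280} = \sqrt{172489} \approx 415.32$)
$- \frac{375502}{134192 - -202052} + \frac{65385}{o} = - \frac{375502}{134192 - -202052} + \frac{65385}{\sqrt{172489}} = - \frac{375502}{134192 + 202052} + 65385 \frac{\sqrt{172489}}{172489} = - \frac{375502}{336244} + \frac{65385 \sqrt{172489}}{172489} = \left(-375502\right) \frac{1}{336244} + \frac{65385 \sqrt{172489}}{172489} = - \frac{187751}{168122} + \frac{65385 \sqrt{172489}}{172489}$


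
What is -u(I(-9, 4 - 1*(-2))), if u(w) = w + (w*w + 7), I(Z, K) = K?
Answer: -49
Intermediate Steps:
u(w) = 7 + w + w² (u(w) = w + (w² + 7) = w + (7 + w²) = 7 + w + w²)
-u(I(-9, 4 - 1*(-2))) = -(7 + (4 - 1*(-2)) + (4 - 1*(-2))²) = -(7 + (4 + 2) + (4 + 2)²) = -(7 + 6 + 6²) = -(7 + 6 + 36) = -1*49 = -49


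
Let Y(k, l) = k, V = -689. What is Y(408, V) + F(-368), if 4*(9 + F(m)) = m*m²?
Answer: -12458609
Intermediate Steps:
F(m) = -9 + m³/4 (F(m) = -9 + (m*m²)/4 = -9 + m³/4)
Y(408, V) + F(-368) = 408 + (-9 + (¼)*(-368)³) = 408 + (-9 + (¼)*(-49836032)) = 408 + (-9 - 12459008) = 408 - 12459017 = -12458609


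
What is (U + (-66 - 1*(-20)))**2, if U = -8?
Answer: 2916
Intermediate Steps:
(U + (-66 - 1*(-20)))**2 = (-8 + (-66 - 1*(-20)))**2 = (-8 + (-66 + 20))**2 = (-8 - 46)**2 = (-54)**2 = 2916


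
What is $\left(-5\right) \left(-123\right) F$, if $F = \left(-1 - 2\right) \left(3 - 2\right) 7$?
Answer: $-12915$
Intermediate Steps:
$F = -21$ ($F = \left(-3\right) 1 \cdot 7 = \left(-3\right) 7 = -21$)
$\left(-5\right) \left(-123\right) F = \left(-5\right) \left(-123\right) \left(-21\right) = 615 \left(-21\right) = -12915$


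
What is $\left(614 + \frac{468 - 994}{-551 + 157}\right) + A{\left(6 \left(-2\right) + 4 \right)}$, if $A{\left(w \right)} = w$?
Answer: $\frac{119645}{197} \approx 607.33$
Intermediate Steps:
$\left(614 + \frac{468 - 994}{-551 + 157}\right) + A{\left(6 \left(-2\right) + 4 \right)} = \left(614 + \frac{468 - 994}{-551 + 157}\right) + \left(6 \left(-2\right) + 4\right) = \left(614 - \frac{526}{-394}\right) + \left(-12 + 4\right) = \left(614 - - \frac{263}{197}\right) - 8 = \left(614 + \frac{263}{197}\right) - 8 = \frac{121221}{197} - 8 = \frac{119645}{197}$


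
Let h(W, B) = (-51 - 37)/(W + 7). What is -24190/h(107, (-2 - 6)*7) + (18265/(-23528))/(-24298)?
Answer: 197063536502795/6288516784 ≈ 31337.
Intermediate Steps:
h(W, B) = -88/(7 + W)
-24190/h(107, (-2 - 6)*7) + (18265/(-23528))/(-24298) = -24190/((-88/(7 + 107))) + (18265/(-23528))/(-24298) = -24190/((-88/114)) + (18265*(-1/23528))*(-1/24298) = -24190/((-88*1/114)) - 18265/23528*(-1/24298) = -24190/(-44/57) + 18265/571683344 = -24190*(-57/44) + 18265/571683344 = 689415/22 + 18265/571683344 = 197063536502795/6288516784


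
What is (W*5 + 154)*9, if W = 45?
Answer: 3411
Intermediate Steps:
(W*5 + 154)*9 = (45*5 + 154)*9 = (225 + 154)*9 = 379*9 = 3411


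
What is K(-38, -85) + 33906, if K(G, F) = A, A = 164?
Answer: 34070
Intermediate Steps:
K(G, F) = 164
K(-38, -85) + 33906 = 164 + 33906 = 34070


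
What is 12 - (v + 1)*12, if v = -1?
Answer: 12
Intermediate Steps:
12 - (v + 1)*12 = 12 - (-1 + 1)*12 = 12 - 1*0*12 = 12 + 0*12 = 12 + 0 = 12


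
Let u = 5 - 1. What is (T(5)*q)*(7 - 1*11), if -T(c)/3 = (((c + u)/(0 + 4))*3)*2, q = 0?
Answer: 0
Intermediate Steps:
u = 4
T(c) = -18 - 9*c/2 (T(c) = -3*((c + 4)/(0 + 4))*3*2 = -3*((4 + c)/4)*3*2 = -3*((4 + c)*(¼))*3*2 = -3*(1 + c/4)*3*2 = -3*(3 + 3*c/4)*2 = -3*(6 + 3*c/2) = -18 - 9*c/2)
(T(5)*q)*(7 - 1*11) = ((-18 - 9/2*5)*0)*(7 - 1*11) = ((-18 - 45/2)*0)*(7 - 11) = -81/2*0*(-4) = 0*(-4) = 0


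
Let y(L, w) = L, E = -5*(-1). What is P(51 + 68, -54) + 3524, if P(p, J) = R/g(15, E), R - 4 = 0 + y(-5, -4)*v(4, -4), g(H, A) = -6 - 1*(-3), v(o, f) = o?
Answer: 10588/3 ≈ 3529.3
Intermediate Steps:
E = 5
g(H, A) = -3 (g(H, A) = -6 + 3 = -3)
R = -16 (R = 4 + (0 - 5*4) = 4 + (0 - 20) = 4 - 20 = -16)
P(p, J) = 16/3 (P(p, J) = -16/(-3) = -16*(-⅓) = 16/3)
P(51 + 68, -54) + 3524 = 16/3 + 3524 = 10588/3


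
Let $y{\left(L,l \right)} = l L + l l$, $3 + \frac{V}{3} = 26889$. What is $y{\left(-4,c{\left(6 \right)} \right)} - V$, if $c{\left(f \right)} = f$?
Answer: $-80646$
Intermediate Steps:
$V = 80658$ ($V = -9 + 3 \cdot 26889 = -9 + 80667 = 80658$)
$y{\left(L,l \right)} = l^{2} + L l$ ($y{\left(L,l \right)} = L l + l^{2} = l^{2} + L l$)
$y{\left(-4,c{\left(6 \right)} \right)} - V = 6 \left(-4 + 6\right) - 80658 = 6 \cdot 2 - 80658 = 12 - 80658 = -80646$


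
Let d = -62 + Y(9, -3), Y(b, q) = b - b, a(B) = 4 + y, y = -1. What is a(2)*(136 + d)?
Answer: 222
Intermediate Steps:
a(B) = 3 (a(B) = 4 - 1 = 3)
Y(b, q) = 0
d = -62 (d = -62 + 0 = -62)
a(2)*(136 + d) = 3*(136 - 62) = 3*74 = 222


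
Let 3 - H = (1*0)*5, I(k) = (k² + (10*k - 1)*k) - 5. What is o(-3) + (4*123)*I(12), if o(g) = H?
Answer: 770967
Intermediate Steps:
I(k) = -5 + k² + k*(-1 + 10*k) (I(k) = (k² + (-1 + 10*k)*k) - 5 = (k² + k*(-1 + 10*k)) - 5 = -5 + k² + k*(-1 + 10*k))
H = 3 (H = 3 - 1*0*5 = 3 - 0*5 = 3 - 1*0 = 3 + 0 = 3)
o(g) = 3
o(-3) + (4*123)*I(12) = 3 + (4*123)*(-5 - 1*12 + 11*12²) = 3 + 492*(-5 - 12 + 11*144) = 3 + 492*(-5 - 12 + 1584) = 3 + 492*1567 = 3 + 770964 = 770967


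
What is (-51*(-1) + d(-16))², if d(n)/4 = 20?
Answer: 17161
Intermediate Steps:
d(n) = 80 (d(n) = 4*20 = 80)
(-51*(-1) + d(-16))² = (-51*(-1) + 80)² = (51 + 80)² = 131² = 17161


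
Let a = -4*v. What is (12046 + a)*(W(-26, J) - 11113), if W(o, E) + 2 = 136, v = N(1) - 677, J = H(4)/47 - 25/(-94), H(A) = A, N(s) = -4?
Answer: -162159830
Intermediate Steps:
J = 33/94 (J = 4/47 - 25/(-94) = 4*(1/47) - 25*(-1/94) = 4/47 + 25/94 = 33/94 ≈ 0.35106)
v = -681 (v = -4 - 677 = -681)
W(o, E) = 134 (W(o, E) = -2 + 136 = 134)
a = 2724 (a = -4*(-681) = 2724)
(12046 + a)*(W(-26, J) - 11113) = (12046 + 2724)*(134 - 11113) = 14770*(-10979) = -162159830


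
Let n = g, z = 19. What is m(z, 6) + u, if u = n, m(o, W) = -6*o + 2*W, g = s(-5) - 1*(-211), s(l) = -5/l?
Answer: 110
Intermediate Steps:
g = 212 (g = -5/(-5) - 1*(-211) = -5*(-⅕) + 211 = 1 + 211 = 212)
n = 212
u = 212
m(z, 6) + u = (-6*19 + 2*6) + 212 = (-114 + 12) + 212 = -102 + 212 = 110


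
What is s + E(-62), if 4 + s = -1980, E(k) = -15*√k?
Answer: -1984 - 15*I*√62 ≈ -1984.0 - 118.11*I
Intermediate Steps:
s = -1984 (s = -4 - 1980 = -1984)
s + E(-62) = -1984 - 15*I*√62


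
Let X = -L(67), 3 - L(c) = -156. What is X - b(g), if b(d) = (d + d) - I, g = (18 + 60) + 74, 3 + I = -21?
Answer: -487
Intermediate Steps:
I = -24 (I = -3 - 21 = -24)
L(c) = 159 (L(c) = 3 - 1*(-156) = 3 + 156 = 159)
g = 152 (g = 78 + 74 = 152)
X = -159 (X = -1*159 = -159)
b(d) = 24 + 2*d (b(d) = (d + d) - 1*(-24) = 2*d + 24 = 24 + 2*d)
X - b(g) = -159 - (24 + 2*152) = -159 - (24 + 304) = -159 - 1*328 = -159 - 328 = -487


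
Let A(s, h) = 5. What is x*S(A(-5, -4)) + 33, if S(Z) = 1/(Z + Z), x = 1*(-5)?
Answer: 65/2 ≈ 32.500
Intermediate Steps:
x = -5
S(Z) = 1/(2*Z)
x*S(A(-5, -4)) + 33 = -5/(2*5) + 33 = -5*⅒ + 33 = -½ + 33 = 65/2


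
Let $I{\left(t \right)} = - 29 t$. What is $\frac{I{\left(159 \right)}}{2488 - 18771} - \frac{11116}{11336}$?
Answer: $- \frac{32182883}{46146022} \approx -0.69741$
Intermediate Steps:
$\frac{I{\left(159 \right)}}{2488 - 18771} - \frac{11116}{11336} = \frac{\left(-29\right) 159}{2488 - 18771} - \frac{11116}{11336} = - \frac{4611}{2488 - 18771} - \frac{2779}{2834} = - \frac{4611}{-16283} - \frac{2779}{2834} = \left(-4611\right) \left(- \frac{1}{16283}\right) - \frac{2779}{2834} = \frac{4611}{16283} - \frac{2779}{2834} = - \frac{32182883}{46146022}$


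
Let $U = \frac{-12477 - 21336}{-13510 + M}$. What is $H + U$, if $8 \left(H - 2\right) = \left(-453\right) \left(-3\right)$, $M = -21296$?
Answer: $\frac{8021459}{46408} \approx 172.85$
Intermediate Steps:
$H = \frac{1375}{8}$ ($H = 2 + \frac{\left(-453\right) \left(-3\right)}{8} = 2 + \frac{1}{8} \cdot 1359 = 2 + \frac{1359}{8} = \frac{1375}{8} \approx 171.88$)
$U = \frac{11271}{11602}$ ($U = \frac{-12477 - 21336}{-13510 - 21296} = - \frac{33813}{-34806} = \left(-33813\right) \left(- \frac{1}{34806}\right) = \frac{11271}{11602} \approx 0.97147$)
$H + U = \frac{1375}{8} + \frac{11271}{11602} = \frac{8021459}{46408}$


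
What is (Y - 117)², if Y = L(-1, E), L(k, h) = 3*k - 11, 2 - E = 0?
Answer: 17161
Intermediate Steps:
E = 2 (E = 2 - 1*0 = 2 + 0 = 2)
L(k, h) = -11 + 3*k
Y = -14 (Y = -11 + 3*(-1) = -11 - 3 = -14)
(Y - 117)² = (-14 - 117)² = (-131)² = 17161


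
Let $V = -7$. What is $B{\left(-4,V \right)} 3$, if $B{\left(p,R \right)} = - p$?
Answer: $12$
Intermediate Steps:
$B{\left(-4,V \right)} 3 = \left(-1\right) \left(-4\right) 3 = 4 \cdot 3 = 12$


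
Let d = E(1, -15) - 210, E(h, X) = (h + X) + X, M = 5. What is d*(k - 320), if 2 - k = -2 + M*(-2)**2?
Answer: 80304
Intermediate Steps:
E(h, X) = h + 2*X (E(h, X) = (X + h) + X = h + 2*X)
k = -16 (k = 2 - (-2 + 5*(-2)**2) = 2 - (-2 + 5*4) = 2 - (-2 + 20) = 2 - 1*18 = 2 - 18 = -16)
d = -239 (d = (1 + 2*(-15)) - 210 = (1 - 30) - 210 = -29 - 210 = -239)
d*(k - 320) = -239*(-16 - 320) = -239*(-336) = 80304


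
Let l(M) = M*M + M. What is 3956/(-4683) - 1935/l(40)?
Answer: -3109889/1536024 ≈ -2.0246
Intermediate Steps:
l(M) = M + M² (l(M) = M² + M = M + M²)
3956/(-4683) - 1935/l(40) = 3956/(-4683) - 1935*1/(40*(1 + 40)) = 3956*(-1/4683) - 1935/(40*41) = -3956/4683 - 1935/1640 = -3956/4683 - 1935*1/1640 = -3956/4683 - 387/328 = -3109889/1536024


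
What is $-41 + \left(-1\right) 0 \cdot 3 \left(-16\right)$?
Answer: $-41$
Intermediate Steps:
$-41 + \left(-1\right) 0 \cdot 3 \left(-16\right) = -41 + 0 \cdot 3 \left(-16\right) = -41 + 0 \left(-16\right) = -41 + 0 = -41$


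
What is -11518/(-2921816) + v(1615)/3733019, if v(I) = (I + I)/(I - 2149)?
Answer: 5737728497987/1456110484774284 ≈ 0.0039404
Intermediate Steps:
v(I) = 2*I/(-2149 + I) (v(I) = (2*I)/(-2149 + I) = 2*I/(-2149 + I))
-11518/(-2921816) + v(1615)/3733019 = -11518/(-2921816) + (2*1615/(-2149 + 1615))/3733019 = -11518*(-1/2921816) + (2*1615/(-534))*(1/3733019) = 5759/1460908 + (2*1615*(-1/534))*(1/3733019) = 5759/1460908 - 1615/267*1/3733019 = 5759/1460908 - 1615/996716073 = 5737728497987/1456110484774284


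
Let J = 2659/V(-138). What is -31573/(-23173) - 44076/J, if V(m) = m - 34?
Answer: 175760134063/61617007 ≈ 2852.5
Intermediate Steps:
V(m) = -34 + m
J = -2659/172 (J = 2659/(-34 - 138) = 2659/(-172) = 2659*(-1/172) = -2659/172 ≈ -15.459)
-31573/(-23173) - 44076/J = -31573/(-23173) - 44076/(-2659/172) = -31573*(-1/23173) - 44076*(-172/2659) = 31573/23173 + 7581072/2659 = 175760134063/61617007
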